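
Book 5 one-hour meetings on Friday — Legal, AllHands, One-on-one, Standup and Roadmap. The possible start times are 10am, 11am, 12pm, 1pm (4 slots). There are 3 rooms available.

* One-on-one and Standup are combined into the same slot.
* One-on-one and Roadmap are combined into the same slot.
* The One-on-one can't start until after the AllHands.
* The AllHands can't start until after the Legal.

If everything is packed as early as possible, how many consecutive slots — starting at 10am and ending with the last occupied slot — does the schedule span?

The precedence chain requires at least 3 distinct slots.
With at most 3 per slot and 5 meetings, at least 2 slots are needed.
3 works (last occupied slot: 12pm): for example Standup -> 12pm, One-on-one -> 12pm, AllHands -> 11am, Roadmap -> 12pm, Legal -> 10am.

3 slots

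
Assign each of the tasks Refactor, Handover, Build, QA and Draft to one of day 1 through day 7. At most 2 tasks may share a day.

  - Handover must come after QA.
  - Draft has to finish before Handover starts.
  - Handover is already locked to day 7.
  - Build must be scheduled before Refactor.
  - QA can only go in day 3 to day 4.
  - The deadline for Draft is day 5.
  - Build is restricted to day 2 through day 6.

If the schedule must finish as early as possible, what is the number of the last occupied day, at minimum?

The precedence chain requires at least 2 distinct days.
With at most 2 per day and 5 tasks, at least 3 days are needed.
Handover can't be placed before day 7, so the schedule must run through at least day 7.
7 works (last occupied day: day 7): for example Refactor=day 3, Handover=day 7, Draft=day 1, QA=day 3, Build=day 2.

day 7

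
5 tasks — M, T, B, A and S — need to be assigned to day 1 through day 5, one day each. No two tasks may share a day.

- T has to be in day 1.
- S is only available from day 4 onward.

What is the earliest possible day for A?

A at day 2 is achievable: B=day 5; T=day 1; M=day 3; S=day 4; A=day 2.
Nothing earlier works — the capacity limit rule out every day before day 2.

day 2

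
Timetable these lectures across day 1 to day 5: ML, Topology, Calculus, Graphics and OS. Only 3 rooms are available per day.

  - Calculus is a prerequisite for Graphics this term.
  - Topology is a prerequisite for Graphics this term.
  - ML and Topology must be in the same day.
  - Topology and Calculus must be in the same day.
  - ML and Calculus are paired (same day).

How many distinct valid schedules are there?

Splitting on ML: it can be day 1 (16), day 2 (12), day 3 (8), day 4 (4). Listing each branch's schedules as (Topology, Calculus, Graphics, OS) by day number:
ML=day 1: (1,1,2,2) (1,1,2,3) (1,1,2,4) (1,1,2,5) (1,1,3,2) (1,1,3,3) (1,1,3,4) (1,1,3,5) (1,1,4,2) (1,1,4,3) (1,1,4,4) (1,1,4,5) (1,1,5,2) (1,1,5,3) (1,1,5,4) (1,1,5,5) — 16.
ML=day 2: (2,2,3,1) (2,2,3,3) (2,2,3,4) (2,2,3,5) (2,2,4,1) (2,2,4,3) (2,2,4,4) (2,2,4,5) (2,2,5,1) (2,2,5,3) (2,2,5,4) (2,2,5,5) — 12.
ML=day 3: (3,3,4,1) (3,3,4,2) (3,3,4,4) (3,3,4,5) (3,3,5,1) (3,3,5,2) (3,3,5,4) (3,3,5,5) — 8.
ML=day 4: (4,4,5,1) (4,4,5,2) (4,4,5,3) (4,4,5,5) — 4.
Summing: 16 + 12 + 8 + 4 = 40.

40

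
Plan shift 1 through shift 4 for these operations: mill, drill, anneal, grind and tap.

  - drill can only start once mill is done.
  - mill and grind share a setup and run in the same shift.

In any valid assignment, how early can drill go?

shift 2

Precedence pushes drill to at least shift 2.
drill at shift 2 is achievable: mill=shift 1, tap=shift 1, drill=shift 2, grind=shift 1, anneal=shift 1.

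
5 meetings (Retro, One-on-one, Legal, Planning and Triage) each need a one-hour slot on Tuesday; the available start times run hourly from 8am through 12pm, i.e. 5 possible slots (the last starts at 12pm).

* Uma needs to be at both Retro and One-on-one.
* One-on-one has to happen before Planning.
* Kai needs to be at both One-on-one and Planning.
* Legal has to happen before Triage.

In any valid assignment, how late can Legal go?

11am

Downstream work caps Legal at 11am.
Legal at 11am is achievable: Triage in 12pm, Planning in 9am, One-on-one in 8am, Legal in 11am, Retro in 9am.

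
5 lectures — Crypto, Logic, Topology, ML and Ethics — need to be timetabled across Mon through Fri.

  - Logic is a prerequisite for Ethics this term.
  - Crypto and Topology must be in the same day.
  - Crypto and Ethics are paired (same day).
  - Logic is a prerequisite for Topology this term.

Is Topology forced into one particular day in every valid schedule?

Topology can be Tue (e.g. Crypto -> Tue, ML -> Mon, Logic -> Mon, Topology -> Tue, Ethics -> Tue) or Wed (e.g. Topology=Wed; Ethics=Wed; Logic=Mon; ML=Mon; Crypto=Wed).

No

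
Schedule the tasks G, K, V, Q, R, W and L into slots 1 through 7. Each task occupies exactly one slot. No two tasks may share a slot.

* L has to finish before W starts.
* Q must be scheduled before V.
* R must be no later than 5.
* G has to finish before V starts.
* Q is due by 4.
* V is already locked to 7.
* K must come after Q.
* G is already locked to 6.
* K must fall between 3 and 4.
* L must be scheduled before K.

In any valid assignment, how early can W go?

Precedence pushes W to at least 2.
W at 2 is achievable: V -> 7; W -> 2; K -> 4; L -> 1; Q -> 3; G -> 6; R -> 5.

2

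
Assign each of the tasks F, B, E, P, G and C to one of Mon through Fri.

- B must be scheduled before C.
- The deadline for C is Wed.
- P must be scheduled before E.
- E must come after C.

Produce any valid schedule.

E -> Wed; B -> Mon; C -> Tue; P -> Mon; G -> Mon; F -> Mon

Checking: B(Mon) before C(Tue); P(Mon) before E(Wed); C(Tue) before E(Wed); C=Tue in [Mon,Wed].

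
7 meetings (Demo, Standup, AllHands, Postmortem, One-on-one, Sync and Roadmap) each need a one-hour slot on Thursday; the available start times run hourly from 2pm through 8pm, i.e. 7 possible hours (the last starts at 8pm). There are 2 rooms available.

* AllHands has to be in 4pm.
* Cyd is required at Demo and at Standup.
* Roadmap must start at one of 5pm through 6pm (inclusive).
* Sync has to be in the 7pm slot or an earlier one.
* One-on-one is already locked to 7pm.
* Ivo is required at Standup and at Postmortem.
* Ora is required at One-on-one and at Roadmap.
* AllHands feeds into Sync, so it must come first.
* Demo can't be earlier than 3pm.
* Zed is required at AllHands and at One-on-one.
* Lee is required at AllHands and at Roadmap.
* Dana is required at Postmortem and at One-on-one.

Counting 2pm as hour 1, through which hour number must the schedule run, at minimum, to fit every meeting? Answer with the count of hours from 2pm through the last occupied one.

6 hours

The precedence chain requires at least 2 distinct hours.
With at most 2 per hour and 7 meetings, at least 4 hours are needed.
One-on-one can't be placed before 7pm — that is hour 6 counting from 2pm — so the schedule must run through at least 6 hours.
6 works (last occupied hour: 7pm): for example Demo -> 3pm; AllHands -> 4pm; Postmortem -> 3pm; One-on-one -> 7pm; Standup -> 2pm; Roadmap -> 5pm; Sync -> 5pm.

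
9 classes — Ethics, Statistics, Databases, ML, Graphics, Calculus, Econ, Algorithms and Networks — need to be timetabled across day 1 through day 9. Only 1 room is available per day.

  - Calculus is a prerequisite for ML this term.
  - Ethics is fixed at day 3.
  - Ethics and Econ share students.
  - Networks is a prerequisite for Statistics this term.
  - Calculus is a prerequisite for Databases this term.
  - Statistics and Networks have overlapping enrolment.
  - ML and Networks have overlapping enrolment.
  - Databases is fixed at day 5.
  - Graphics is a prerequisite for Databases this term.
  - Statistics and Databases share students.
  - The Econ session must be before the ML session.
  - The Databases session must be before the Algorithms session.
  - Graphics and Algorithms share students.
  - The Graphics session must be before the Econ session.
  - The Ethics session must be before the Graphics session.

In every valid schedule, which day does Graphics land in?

day 4

Ethics is fixed at day 3 and must come before Graphics, so Graphics is at least day 4.
Databases is fixed at day 5 and must come after Graphics, so Graphics is at most day 4.
So Graphics must be day 4.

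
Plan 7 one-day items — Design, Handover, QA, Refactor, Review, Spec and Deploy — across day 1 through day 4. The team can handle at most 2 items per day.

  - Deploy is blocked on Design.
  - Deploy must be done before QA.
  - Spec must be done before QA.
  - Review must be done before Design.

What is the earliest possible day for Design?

day 2

Precedence pushes Design to at least day 2; downstream work caps Design at day 2.
Design at day 2 is achievable: Deploy=day 3, Review=day 1, Refactor=day 3, Handover=day 2, Spec=day 1, QA=day 4, Design=day 2.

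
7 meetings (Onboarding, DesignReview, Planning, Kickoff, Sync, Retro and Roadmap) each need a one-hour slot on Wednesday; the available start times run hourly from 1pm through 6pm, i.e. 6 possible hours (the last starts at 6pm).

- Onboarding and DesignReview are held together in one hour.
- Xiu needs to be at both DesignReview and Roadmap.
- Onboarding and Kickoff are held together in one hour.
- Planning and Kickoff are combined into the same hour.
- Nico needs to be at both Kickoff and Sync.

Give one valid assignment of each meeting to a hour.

Sync in 2pm; Roadmap in 2pm; Retro in 1pm; Onboarding in 1pm; Planning in 1pm; DesignReview in 1pm; Kickoff in 1pm

Checking: Kickoff(1pm) != Sync(2pm); DesignReview(1pm) != Roadmap(2pm); Planning = Kickoff = 1pm; Onboarding = DesignReview = 1pm; Onboarding = Kickoff = 1pm.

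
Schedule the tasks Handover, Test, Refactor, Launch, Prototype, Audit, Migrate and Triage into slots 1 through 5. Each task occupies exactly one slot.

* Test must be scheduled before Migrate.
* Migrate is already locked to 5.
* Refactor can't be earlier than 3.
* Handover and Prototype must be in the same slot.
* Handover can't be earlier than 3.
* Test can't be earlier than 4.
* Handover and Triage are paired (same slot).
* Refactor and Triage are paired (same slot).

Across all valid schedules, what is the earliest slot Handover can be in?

3

Handover is available from 3.
Handover at 3 is achievable: Triage=3, Audit=1, Handover=3, Launch=1, Test=4, Migrate=5, Refactor=3, Prototype=3.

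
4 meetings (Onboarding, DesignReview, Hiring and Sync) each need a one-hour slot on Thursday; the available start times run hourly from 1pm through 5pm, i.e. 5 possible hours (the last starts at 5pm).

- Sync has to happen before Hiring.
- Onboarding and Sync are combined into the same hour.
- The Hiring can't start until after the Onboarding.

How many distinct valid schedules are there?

50

Splitting on Onboarding: it can be 1pm (20), 2pm (15), 3pm (10), 4pm (5). Listing each branch's schedules as (DesignReview, Hiring, Sync):
Onboarding=1pm: (1pm,2pm,1pm) (1pm,3pm,1pm) (1pm,4pm,1pm) (1pm,5pm,1pm) (2pm,2pm,1pm) (2pm,3pm,1pm) (2pm,4pm,1pm) (2pm,5pm,1pm) (3pm,2pm,1pm) (3pm,3pm,1pm) (3pm,4pm,1pm) (3pm,5pm,1pm) (4pm,2pm,1pm) (4pm,3pm,1pm) (4pm,4pm,1pm) (4pm,5pm,1pm) (5pm,2pm,1pm) (5pm,3pm,1pm) (5pm,4pm,1pm) (5pm,5pm,1pm) — 20.
Onboarding=2pm: (1pm,3pm,2pm) (1pm,4pm,2pm) (1pm,5pm,2pm) (2pm,3pm,2pm) (2pm,4pm,2pm) (2pm,5pm,2pm) (3pm,3pm,2pm) (3pm,4pm,2pm) (3pm,5pm,2pm) (4pm,3pm,2pm) (4pm,4pm,2pm) (4pm,5pm,2pm) (5pm,3pm,2pm) (5pm,4pm,2pm) (5pm,5pm,2pm) — 15.
Onboarding=3pm: (1pm,4pm,3pm) (1pm,5pm,3pm) (2pm,4pm,3pm) (2pm,5pm,3pm) (3pm,4pm,3pm) (3pm,5pm,3pm) (4pm,4pm,3pm) (4pm,5pm,3pm) (5pm,4pm,3pm) (5pm,5pm,3pm) — 10.
Onboarding=4pm: (1pm,5pm,4pm) (2pm,5pm,4pm) (3pm,5pm,4pm) (4pm,5pm,4pm) (5pm,5pm,4pm) — 5.
Summing: 20 + 15 + 10 + 5 = 50.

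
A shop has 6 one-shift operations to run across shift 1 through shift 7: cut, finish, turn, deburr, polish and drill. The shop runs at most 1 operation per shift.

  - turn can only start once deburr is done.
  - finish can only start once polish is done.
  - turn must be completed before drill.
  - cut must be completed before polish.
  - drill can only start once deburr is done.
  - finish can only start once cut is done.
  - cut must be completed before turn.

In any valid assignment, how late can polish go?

Precedence pushes polish to at least shift 2; downstream work caps polish at shift 6.
polish at shift 6 is achievable: turn=shift 3, cut=shift 1, drill=shift 4, finish=shift 7, deburr=shift 2, polish=shift 6.

shift 6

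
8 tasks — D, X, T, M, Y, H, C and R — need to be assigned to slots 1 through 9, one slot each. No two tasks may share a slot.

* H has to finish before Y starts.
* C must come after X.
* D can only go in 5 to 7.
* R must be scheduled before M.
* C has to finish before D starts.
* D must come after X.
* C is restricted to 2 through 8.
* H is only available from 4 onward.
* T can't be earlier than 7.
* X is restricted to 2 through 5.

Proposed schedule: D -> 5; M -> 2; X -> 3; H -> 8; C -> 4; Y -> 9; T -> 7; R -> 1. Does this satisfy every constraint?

Yes

T can't be earlier than 7 — holds.
C is restricted to 2 through 8 — holds.
No two tasks may share a slot — holds.
H is only available from 4 onward — holds.
R must be scheduled before M — holds.
C has to finish before D starts — holds.
D can only go in 5 to 7 — holds.
X is restricted to 2 through 5 — holds.
D must come after X — holds.
C must come after X — holds.
H has to finish before Y starts — holds.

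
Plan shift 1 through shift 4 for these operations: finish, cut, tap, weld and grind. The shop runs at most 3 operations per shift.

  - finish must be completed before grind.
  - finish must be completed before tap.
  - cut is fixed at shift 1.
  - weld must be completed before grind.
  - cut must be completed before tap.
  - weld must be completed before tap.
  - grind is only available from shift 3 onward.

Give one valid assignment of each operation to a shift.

grind=shift 3, weld=shift 1, tap=shift 2, finish=shift 1, cut=shift 1

Checking: finish(shift 1) before grind(shift 3); weld(shift 1) before grind(shift 3); weld(shift 1) before tap(shift 2); cut(shift 1) before tap(shift 2); finish(shift 1) before tap(shift 2); cut=shift 1 in [shift 1,shift 1]; grind=shift 3 in [shift 3,shift 4]; max 3 per shift (cap 3).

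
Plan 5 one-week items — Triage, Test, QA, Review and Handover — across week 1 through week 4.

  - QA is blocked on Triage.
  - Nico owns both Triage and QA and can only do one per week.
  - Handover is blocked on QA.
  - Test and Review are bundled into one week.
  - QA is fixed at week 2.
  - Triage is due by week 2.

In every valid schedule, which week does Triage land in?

week 1

Triage's window is week 1–week 2.
QA is fixed at week 2, and Triage can't share a week with QA.
So Triage must be week 1.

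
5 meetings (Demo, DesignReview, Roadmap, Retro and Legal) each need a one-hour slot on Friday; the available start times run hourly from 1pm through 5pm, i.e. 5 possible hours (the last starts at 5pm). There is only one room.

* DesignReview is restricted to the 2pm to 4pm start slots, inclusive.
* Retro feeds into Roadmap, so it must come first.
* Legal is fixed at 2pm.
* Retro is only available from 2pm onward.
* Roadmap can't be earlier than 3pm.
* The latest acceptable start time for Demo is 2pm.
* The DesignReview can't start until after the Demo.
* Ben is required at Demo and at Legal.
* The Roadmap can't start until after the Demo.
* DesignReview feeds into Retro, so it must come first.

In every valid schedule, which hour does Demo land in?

Demo's window is 1pm–2pm.
Legal is fixed at 2pm, and Demo can't share a hour with Legal.
So Demo must be 1pm.

1pm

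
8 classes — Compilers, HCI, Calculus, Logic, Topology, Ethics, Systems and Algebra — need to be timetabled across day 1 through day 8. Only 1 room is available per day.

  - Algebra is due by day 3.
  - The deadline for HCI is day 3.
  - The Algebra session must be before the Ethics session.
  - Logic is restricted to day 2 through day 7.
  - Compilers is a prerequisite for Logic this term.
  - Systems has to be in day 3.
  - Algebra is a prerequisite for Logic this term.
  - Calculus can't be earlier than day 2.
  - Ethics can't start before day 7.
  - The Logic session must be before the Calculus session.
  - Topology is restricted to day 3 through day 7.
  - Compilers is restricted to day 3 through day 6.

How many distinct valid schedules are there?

Splitting on Compilers: it can be day 4 (10), day 5 (4). Listing each branch's schedules as (HCI, Calculus, Logic, Topology, Ethics, Systems, Algebra) by day number:
Compilers=day 4: (1,6,5,7,8,3,2) (1,7,5,6,8,3,2) (1,7,6,5,8,3,2) (1,8,5,6,7,3,2) (1,8,6,5,7,3,2) (2,6,5,7,8,3,1) (2,7,5,6,8,3,1) (2,7,6,5,8,3,1) (2,8,5,6,7,3,1) (2,8,6,5,7,3,1) — 10.
Compilers=day 5: (1,7,6,4,8,3,2) (1,8,6,4,7,3,2) (2,7,6,4,8,3,1) (2,8,6,4,7,3,1) — 4.
Summing: 10 + 4 = 14.

14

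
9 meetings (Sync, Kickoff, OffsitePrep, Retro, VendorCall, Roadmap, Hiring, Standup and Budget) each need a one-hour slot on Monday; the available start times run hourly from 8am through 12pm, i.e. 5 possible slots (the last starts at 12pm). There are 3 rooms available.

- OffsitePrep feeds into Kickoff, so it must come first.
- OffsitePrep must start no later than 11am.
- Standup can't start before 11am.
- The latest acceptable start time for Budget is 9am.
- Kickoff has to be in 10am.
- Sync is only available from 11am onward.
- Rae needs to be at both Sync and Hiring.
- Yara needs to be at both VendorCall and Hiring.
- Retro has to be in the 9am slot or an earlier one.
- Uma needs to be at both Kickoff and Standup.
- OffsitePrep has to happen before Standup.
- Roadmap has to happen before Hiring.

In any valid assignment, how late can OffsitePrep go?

OffsitePrep's own window allows nothing later than 11am; downstream work caps OffsitePrep at 9am.
OffsitePrep at 9am is achievable: Retro=8am, OffsitePrep=9am, Kickoff=10am, Roadmap=8am, Sync=11am, Budget=8am, Standup=11am, VendorCall=10am, Hiring=9am.

9am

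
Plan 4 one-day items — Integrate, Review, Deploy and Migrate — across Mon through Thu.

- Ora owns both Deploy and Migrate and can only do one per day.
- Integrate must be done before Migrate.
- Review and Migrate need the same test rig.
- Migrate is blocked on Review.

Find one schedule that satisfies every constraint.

Integrate=Mon; Migrate=Tue; Review=Mon; Deploy=Mon

Checking: Integrate(Mon) before Migrate(Tue); Review(Mon) before Migrate(Tue); Review(Mon) != Migrate(Tue); Deploy(Mon) != Migrate(Tue).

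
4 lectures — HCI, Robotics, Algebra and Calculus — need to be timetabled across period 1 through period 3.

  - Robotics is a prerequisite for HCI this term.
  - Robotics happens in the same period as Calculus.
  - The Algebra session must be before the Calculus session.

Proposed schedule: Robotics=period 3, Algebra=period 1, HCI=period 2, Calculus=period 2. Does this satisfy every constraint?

No — it violates: Robotics is a prerequisite for HCI this term

Robotics happens in the same period as Calculus — violated.
Robotics is a prerequisite for HCI this term — violated.
The Algebra session must be before the Calculus session — holds.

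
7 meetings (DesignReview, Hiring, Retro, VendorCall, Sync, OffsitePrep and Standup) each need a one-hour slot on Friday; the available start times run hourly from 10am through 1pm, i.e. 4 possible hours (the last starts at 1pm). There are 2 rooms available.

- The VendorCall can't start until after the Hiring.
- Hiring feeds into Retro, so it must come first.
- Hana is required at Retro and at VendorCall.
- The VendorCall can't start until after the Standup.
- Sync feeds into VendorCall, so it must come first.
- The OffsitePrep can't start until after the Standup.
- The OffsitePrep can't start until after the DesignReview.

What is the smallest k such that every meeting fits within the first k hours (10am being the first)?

4 hours

The precedence chain requires at least 2 distinct hours.
With at most 2 per hour and 7 meetings, at least 4 hours are needed.
4 works (last occupied hour: 1pm): for example OffsitePrep -> 12pm; DesignReview -> 11am; Sync -> 11am; Retro -> 1pm; Hiring -> 10am; VendorCall -> 12pm; Standup -> 10am.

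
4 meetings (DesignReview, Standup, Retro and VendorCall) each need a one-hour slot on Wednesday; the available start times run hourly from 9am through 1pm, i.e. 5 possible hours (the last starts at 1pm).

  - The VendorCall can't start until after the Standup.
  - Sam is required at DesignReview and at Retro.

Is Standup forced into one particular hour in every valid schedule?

Standup can be 9am (e.g. Retro=10am, DesignReview=9am, VendorCall=10am, Standup=9am) or 10am (e.g. Standup -> 10am; Retro -> 10am; DesignReview -> 9am; VendorCall -> 11am).

No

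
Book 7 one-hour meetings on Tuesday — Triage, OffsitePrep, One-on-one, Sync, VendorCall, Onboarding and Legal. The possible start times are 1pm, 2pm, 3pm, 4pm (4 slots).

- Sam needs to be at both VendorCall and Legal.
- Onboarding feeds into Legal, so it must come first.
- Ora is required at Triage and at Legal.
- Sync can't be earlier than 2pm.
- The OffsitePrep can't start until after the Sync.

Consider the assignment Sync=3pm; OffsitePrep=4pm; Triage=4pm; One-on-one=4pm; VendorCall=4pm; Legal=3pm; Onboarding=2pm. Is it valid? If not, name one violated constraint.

Sync can't be earlier than 2pm — holds.
Sam needs to be at both VendorCall and Legal — holds.
Onboarding feeds into Legal, so it must come first — holds.
The OffsitePrep can't start until after the Sync — holds.
Ora is required at Triage and at Legal — holds.

Valid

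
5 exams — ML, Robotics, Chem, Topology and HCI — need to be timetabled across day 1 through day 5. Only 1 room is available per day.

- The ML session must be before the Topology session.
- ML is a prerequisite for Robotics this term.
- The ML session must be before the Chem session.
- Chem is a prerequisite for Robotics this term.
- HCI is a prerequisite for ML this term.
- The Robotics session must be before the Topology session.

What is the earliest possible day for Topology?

day 5

Precedence pushes Topology to at least day 5.
Topology at day 5 is achievable: Robotics=day 4; Topology=day 5; ML=day 2; Chem=day 3; HCI=day 1.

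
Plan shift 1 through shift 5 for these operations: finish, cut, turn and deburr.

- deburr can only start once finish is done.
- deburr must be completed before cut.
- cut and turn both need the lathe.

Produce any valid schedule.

deburr in shift 2, cut in shift 3, turn in shift 1, finish in shift 1

Checking: finish(shift 1) before deburr(shift 2); deburr(shift 2) before cut(shift 3); cut(shift 3) != turn(shift 1).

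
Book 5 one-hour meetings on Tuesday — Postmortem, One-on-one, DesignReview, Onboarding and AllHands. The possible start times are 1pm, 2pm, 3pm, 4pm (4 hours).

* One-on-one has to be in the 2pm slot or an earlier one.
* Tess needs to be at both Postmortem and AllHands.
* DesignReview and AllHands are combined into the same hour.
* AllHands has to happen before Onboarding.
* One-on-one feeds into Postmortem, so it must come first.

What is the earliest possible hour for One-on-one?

1pm

One-on-one's own window allows nothing later than 2pm.
One-on-one at 1pm is achievable: Postmortem -> 2pm; Onboarding -> 2pm; One-on-one -> 1pm; AllHands -> 1pm; DesignReview -> 1pm.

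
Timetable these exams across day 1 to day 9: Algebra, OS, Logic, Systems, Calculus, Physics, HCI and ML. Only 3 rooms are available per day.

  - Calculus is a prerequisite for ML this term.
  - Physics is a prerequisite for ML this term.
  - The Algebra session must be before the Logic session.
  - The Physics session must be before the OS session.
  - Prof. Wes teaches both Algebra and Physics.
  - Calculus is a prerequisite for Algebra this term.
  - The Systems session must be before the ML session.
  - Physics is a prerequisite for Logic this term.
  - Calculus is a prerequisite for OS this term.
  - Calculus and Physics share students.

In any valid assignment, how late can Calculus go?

day 7

Downstream work caps Calculus at day 7.
Calculus at day 7 is achievable: HCI in day 1, Systems in day 1, Algebra in day 8, Logic in day 9, Calculus in day 7, ML in day 8, Physics in day 1, OS in day 8.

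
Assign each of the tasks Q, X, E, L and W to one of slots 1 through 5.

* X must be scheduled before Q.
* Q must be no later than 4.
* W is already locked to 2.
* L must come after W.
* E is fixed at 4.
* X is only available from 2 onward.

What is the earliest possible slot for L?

Precedence pushes L to at least 3.
L at 3 is achievable: W in 2, L in 3, Q in 3, X in 2, E in 4.

3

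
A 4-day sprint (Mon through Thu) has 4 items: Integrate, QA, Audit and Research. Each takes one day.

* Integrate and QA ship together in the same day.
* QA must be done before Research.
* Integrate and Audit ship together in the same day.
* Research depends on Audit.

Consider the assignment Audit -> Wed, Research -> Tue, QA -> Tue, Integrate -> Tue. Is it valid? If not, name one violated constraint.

Invalid. Research depends on Audit.

Integrate and QA ship together in the same day — holds.
QA must be done before Research — violated.
Research depends on Audit — violated.
Integrate and Audit ship together in the same day — violated.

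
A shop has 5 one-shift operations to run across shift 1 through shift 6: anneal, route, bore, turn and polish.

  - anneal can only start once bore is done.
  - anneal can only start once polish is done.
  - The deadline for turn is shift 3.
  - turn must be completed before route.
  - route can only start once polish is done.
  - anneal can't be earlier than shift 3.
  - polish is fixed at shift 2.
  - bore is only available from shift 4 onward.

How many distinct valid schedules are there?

33

Splitting on anneal: it can be shift 5 (11), shift 6 (22). Listing each branch's schedules as (route, bore, turn, polish) by shift number:
anneal=shift 5: (3,4,1,2) (3,4,2,2) (4,4,1,2) (4,4,2,2) (4,4,3,2) (5,4,1,2) (5,4,2,2) (5,4,3,2) (6,4,1,2) (6,4,2,2) (6,4,3,2) — 11.
anneal=shift 6: (3,4,1,2) (3,4,2,2) (3,5,1,2) (3,5,2,2) (4,4,1,2) (4,4,2,2) (4,4,3,2) (4,5,1,2) (4,5,2,2) (4,5,3,2) (5,4,1,2) (5,4,2,2) (5,4,3,2) (5,5,1,2) (5,5,2,2) (5,5,3,2) (6,4,1,2) (6,4,2,2) (6,4,3,2) (6,5,1,2) (6,5,2,2) (6,5,3,2) — 22.
Summing: 11 + 22 = 33.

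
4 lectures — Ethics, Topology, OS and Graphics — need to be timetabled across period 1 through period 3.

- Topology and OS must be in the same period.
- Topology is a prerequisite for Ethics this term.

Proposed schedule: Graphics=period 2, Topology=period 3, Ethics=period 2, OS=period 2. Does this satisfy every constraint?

No — it violates: Topology is a prerequisite for Ethics this term

Topology is a prerequisite for Ethics this term — violated.
Topology and OS must be in the same period — violated.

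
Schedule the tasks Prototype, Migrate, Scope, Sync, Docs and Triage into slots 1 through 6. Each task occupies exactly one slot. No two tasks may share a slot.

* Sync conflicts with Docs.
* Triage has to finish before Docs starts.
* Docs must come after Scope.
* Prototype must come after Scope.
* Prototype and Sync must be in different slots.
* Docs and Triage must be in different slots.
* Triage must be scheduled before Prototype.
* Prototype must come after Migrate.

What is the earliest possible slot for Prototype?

4

Precedence pushes Prototype to at least 2.
Prototype at 4 is achievable: Triage in 2; Prototype in 4; Sync in 6; Scope in 1; Docs in 5; Migrate in 3.
Nothing earlier works — the conflict and capacity constraints rule out every slot before 4.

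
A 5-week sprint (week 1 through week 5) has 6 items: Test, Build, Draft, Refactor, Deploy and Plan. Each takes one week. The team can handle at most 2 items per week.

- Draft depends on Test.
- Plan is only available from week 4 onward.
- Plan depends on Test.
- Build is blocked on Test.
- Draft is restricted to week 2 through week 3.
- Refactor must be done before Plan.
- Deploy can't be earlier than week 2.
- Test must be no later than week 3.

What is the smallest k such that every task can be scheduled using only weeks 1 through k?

4

The precedence chain requires at least 2 distinct weeks.
With at most 2 per week and 6 tasks, at least 3 weeks are needed.
Plan can't be placed before week 4, so the schedule must run through at least week 4.
4 works (last occupied week: week 4): for example Refactor=week 1, Build=week 3, Plan=week 4, Draft=week 2, Test=week 1, Deploy=week 2.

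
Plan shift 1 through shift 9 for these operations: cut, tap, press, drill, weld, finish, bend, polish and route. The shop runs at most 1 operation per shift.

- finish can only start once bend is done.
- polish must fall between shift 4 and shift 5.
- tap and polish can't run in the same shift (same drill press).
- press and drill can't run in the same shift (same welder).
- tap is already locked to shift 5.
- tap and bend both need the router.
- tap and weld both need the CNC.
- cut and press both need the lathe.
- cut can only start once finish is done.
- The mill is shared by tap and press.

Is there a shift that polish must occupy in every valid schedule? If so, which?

shift 4

polish's window is shift 4–shift 5.
tap is fixed at shift 5, and polish can't share a shift with tap.
So polish must be shift 4.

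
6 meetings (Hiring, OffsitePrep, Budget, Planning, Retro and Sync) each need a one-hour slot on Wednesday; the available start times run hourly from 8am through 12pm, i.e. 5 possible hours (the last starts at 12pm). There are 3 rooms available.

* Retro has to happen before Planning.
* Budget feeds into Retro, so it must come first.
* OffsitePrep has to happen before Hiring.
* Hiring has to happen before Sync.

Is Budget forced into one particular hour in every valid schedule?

No

Budget can be 8am (e.g. Planning -> 10am; Retro -> 9am; Hiring -> 9am; OffsitePrep -> 8am; Budget -> 8am; Sync -> 10am) or 9am (e.g. Retro in 10am, Planning in 11am, Sync in 10am, OffsitePrep in 8am, Budget in 9am, Hiring in 9am).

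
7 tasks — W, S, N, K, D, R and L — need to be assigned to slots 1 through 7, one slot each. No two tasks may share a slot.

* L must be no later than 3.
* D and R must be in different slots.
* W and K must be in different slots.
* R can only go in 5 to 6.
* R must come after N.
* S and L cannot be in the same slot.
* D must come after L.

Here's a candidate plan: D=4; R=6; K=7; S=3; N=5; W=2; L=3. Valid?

D and R must be in different slots — holds.
No two tasks may share a slot — violated.
W and K must be in different slots — holds.
S and L cannot be in the same slot — violated.
L must be no later than 3 — holds.
D must come after L — holds.
R must come after N — holds.
R can only go in 5 to 6 — holds.

No — it violates: S and L cannot be in the same slot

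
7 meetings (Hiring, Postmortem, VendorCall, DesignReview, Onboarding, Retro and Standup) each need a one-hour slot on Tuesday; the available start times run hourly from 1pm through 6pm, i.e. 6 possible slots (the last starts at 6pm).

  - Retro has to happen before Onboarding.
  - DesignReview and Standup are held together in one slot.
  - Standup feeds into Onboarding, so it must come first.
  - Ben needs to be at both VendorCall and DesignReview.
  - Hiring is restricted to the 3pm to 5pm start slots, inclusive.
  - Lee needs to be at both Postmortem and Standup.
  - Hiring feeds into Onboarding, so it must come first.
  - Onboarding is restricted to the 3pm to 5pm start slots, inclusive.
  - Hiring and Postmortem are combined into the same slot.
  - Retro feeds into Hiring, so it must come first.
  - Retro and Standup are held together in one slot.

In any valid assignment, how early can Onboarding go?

Onboarding is available from 3pm; precedence pushes Onboarding to at least 4pm; Onboarding's own window allows nothing later than 5pm.
Onboarding at 4pm is achievable: VendorCall -> 2pm, Retro -> 1pm, Standup -> 1pm, DesignReview -> 1pm, Onboarding -> 4pm, Postmortem -> 3pm, Hiring -> 3pm.

4pm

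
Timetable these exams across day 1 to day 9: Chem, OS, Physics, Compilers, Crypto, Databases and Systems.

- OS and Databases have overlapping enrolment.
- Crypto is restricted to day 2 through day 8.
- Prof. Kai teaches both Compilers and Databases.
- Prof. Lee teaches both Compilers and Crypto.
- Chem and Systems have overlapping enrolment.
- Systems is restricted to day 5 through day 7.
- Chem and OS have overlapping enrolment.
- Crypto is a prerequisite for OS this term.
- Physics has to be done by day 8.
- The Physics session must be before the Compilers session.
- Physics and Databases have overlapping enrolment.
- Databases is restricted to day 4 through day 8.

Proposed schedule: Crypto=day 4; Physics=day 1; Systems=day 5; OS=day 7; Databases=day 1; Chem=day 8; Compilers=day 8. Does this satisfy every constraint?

No — it violates: Physics and Databases have overlapping enrolment

OS and Databases have overlapping enrolment — holds.
Physics and Databases have overlapping enrolment — violated.
Physics has to be done by day 8 — holds.
Chem and Systems have overlapping enrolment — holds.
Chem and OS have overlapping enrolment — holds.
Prof. Lee teaches both Compilers and Crypto — holds.
Databases is restricted to day 4 through day 8 — violated.
Crypto is restricted to day 2 through day 8 — holds.
Systems is restricted to day 5 through day 7 — holds.
Crypto is a prerequisite for OS this term — holds.
The Physics session must be before the Compilers session — holds.
Prof. Kai teaches both Compilers and Databases — holds.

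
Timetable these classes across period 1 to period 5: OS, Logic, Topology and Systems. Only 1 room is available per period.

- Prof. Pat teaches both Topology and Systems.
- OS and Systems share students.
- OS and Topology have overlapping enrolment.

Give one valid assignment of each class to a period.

Topology -> period 3, Logic -> period 2, OS -> period 1, Systems -> period 4

Checking: OS(period 1) != Topology(period 3); Topology(period 3) != Systems(period 4); OS(period 1) != Systems(period 4); max 1 per period (cap 1).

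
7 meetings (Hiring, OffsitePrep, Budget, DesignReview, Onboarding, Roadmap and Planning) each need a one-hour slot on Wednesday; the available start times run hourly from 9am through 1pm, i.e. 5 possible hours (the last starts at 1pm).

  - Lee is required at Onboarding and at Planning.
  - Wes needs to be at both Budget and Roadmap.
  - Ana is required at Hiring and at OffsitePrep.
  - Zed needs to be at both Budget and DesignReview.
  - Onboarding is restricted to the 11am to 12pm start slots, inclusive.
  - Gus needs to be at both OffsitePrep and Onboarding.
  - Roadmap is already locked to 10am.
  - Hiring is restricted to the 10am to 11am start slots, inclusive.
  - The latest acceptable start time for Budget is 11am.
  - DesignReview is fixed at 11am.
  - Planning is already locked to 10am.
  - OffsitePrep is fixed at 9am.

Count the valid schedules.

Enumerating: Hiring in 10am; OffsitePrep in 9am; Onboarding in 11am; Budget in 9am; Planning in 10am; DesignReview in 11am; Roadmap in 10am | Roadmap in 10am; OffsitePrep in 9am; Hiring in 10am; DesignReview in 11am; Planning in 10am; Budget in 9am; Onboarding in 12pm | OffsitePrep=9am; DesignReview=11am; Planning=10am; Onboarding=11am; Hiring=11am; Roadmap=10am; Budget=9am | Hiring -> 11am, Planning -> 10am, OffsitePrep -> 9am, Roadmap -> 10am, Budget -> 9am, DesignReview -> 11am, Onboarding -> 12pm.

4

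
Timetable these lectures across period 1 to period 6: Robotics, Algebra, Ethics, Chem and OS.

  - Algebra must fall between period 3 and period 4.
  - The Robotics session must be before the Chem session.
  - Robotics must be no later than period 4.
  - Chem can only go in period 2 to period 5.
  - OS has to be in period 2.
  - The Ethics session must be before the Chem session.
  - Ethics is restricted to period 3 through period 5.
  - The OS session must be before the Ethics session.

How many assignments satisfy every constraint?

Splitting on Robotics: it can be period 1 (6), period 2 (6), period 3 (6), period 4 (4). Listing each branch's schedules as (Algebra, Ethics, Chem, OS) by period number:
Robotics=period 1: (3,3,4,2) (3,3,5,2) (3,4,5,2) (4,3,4,2) (4,3,5,2) (4,4,5,2) — 6.
Robotics=period 2: (3,3,4,2) (3,3,5,2) (3,4,5,2) (4,3,4,2) (4,3,5,2) (4,4,5,2) — 6.
Robotics=period 3: (3,3,4,2) (3,3,5,2) (3,4,5,2) (4,3,4,2) (4,3,5,2) (4,4,5,2) — 6.
Robotics=period 4: (3,3,5,2) (3,4,5,2) (4,3,5,2) (4,4,5,2) — 4.
Summing: 6 + 6 + 6 + 4 = 22.

22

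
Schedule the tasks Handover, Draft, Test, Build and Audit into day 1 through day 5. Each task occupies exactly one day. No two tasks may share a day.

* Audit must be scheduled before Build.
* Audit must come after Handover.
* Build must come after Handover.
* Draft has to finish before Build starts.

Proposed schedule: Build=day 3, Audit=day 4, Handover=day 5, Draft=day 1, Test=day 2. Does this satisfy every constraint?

No — it violates: Build must come after Handover

Audit must be scheduled before Build — violated.
Audit must come after Handover — violated.
No two tasks may share a day — holds.
Build must come after Handover — violated.
Draft has to finish before Build starts — holds.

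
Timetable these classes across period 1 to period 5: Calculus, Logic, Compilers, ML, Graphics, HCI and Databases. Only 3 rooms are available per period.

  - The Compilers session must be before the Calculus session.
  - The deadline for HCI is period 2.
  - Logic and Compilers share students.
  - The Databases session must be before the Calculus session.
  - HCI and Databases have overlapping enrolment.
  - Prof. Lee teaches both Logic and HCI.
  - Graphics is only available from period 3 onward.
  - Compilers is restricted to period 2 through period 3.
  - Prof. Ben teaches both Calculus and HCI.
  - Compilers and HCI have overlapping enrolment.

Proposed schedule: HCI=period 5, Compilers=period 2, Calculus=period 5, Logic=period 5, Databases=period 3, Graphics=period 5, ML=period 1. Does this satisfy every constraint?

No — it violates: Prof. Ben teaches both Calculus and HCI

Only 3 rooms are available per period — violated.
Prof. Ben teaches both Calculus and HCI — violated.
The Databases session must be before the Calculus session — holds.
HCI and Databases have overlapping enrolment — holds.
Prof. Lee teaches both Logic and HCI — violated.
The deadline for HCI is period 2 — violated.
Graphics is only available from period 3 onward — holds.
Compilers is restricted to period 2 through period 3 — holds.
Compilers and HCI have overlapping enrolment — holds.
Logic and Compilers share students — holds.
The Compilers session must be before the Calculus session — holds.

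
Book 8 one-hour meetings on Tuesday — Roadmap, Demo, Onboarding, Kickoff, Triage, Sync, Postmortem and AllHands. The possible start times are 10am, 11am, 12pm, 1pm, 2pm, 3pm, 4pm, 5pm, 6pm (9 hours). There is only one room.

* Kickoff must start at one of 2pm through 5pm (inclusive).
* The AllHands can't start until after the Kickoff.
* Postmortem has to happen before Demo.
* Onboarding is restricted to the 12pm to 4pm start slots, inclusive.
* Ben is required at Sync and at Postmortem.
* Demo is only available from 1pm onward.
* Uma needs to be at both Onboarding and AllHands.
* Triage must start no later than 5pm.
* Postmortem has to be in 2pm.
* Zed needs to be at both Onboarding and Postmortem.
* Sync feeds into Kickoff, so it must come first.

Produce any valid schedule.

Triage=10am, Kickoff=3pm, AllHands=5pm, Roadmap=1pm, Postmortem=2pm, Sync=11am, Demo=4pm, Onboarding=12pm

Checking: Kickoff(3pm) before AllHands(5pm); Postmortem(2pm) before Demo(4pm); Sync(11am) before Kickoff(3pm); Onboarding(12pm) != Postmortem(2pm); Sync(11am) != Postmortem(2pm); Onboarding(12pm) != AllHands(5pm); Demo=4pm in [1pm,6pm]; Onboarding=12pm in [12pm,4pm]; Kickoff=3pm in [2pm,5pm]; Postmortem=2pm in [2pm,2pm]; Triage=10am in [10am,5pm]; max 1 per hour (cap 1).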